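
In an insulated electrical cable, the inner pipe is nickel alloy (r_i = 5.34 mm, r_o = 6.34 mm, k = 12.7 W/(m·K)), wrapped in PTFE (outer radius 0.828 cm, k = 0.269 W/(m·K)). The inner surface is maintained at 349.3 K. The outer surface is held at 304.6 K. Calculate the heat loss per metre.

Q' = 279 W/m

Resistance network (inner→outer):
  R'_nickel alloy = ln(0.00634/0.00534)/(2πk) = 0.1717/(2π·12.7) = 0.002151 m·K/W
  R'_PTFE = ln(0.00828/0.00634)/(2πk) = 0.2670/(2π·0.269) = 0.1580 m·K/W
ΣR = 0.002151 + 0.1580 = 0.1602 m·K/W
Q' = ΔT/ΣR = (349.3 K − 304.6 K)/0.1602 = 279 W/m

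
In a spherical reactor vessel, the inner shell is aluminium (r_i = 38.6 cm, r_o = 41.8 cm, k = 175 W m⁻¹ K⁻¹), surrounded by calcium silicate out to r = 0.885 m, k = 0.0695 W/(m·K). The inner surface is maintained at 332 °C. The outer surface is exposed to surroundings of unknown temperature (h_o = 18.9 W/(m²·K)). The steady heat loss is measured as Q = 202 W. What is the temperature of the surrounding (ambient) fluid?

T_out = 38.9 °C

Series resistances:
  R_aluminium = (1/0.386 − 1/0.418)/(4πk) = 0.1983/(4π·175) = 9.019×10^-5 K/W
  R_calcium silicate = (1/0.418 − 1/0.885)/(4πk) = 1.262/(4π·0.0695) = 1.445 K/W
  R_conv,out = 1/(4πr²h) = 1/(4π·0.885²·18.9) = 0.005376 K/W
ΣR = 1.451 K/W
ΔT = Q·ΣR = 202 × 1.451 = 293.1 K
Heat flows outward, so T_out = T_in − ΔT = 332 − 293.1 = 38.9 °C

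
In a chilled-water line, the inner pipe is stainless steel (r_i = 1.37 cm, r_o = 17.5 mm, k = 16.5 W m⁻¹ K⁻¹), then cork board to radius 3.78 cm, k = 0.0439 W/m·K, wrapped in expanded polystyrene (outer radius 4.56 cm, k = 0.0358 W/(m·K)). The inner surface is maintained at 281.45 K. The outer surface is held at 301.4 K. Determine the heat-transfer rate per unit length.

Q' = 5.50 W/m

Series thermal resistances, inner to outer:
  R'_stainless steel = ln(0.0175/0.0137)/(2πk) = 0.2448/(2π·16.5) = 0.002361 m·K/W
  R'_cork board = ln(0.0378/0.0175)/(2πk) = 0.7701/(2π·0.0439) = 2.792 m·K/W
  R'_expanded polystyrene = ln(0.0456/0.0378)/(2πk) = 0.1876/(2π·0.0358) = 0.8340 m·K/W
ΣR = 0.002361 + 2.792 + 0.8340 = 3.628 m·K/W
Q' = ΔT/ΣR = (281.45 K − 301.4 K)/3.628 = -5.50 W/m
(Negative Q' ⇒ heat flows inward; heat gain = 5.50 W/m.)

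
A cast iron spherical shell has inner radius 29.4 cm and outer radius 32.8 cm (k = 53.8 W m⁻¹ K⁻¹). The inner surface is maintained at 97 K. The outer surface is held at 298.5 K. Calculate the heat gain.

Q = 4πk·ΔT/(1/r₁ − 1/r₂) = 4π × 53.8 × 201.5 / (1/0.294 − 1/0.328) = 3.86×10^5 W

Q = 386 kW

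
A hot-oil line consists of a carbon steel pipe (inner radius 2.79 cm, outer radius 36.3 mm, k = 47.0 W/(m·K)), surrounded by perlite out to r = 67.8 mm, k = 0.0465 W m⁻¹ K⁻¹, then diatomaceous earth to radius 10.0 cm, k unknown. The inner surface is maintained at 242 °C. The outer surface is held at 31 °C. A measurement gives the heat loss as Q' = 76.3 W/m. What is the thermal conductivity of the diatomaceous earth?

k = 0.0988 W/m·K

ΣR = ΔT/Q' = |242 − 31|/76.3 = 2.765 m·K/W
Known resistances:
  R'_carbon steel = ln(0.0363/0.0279)/(2πk) = 0.2632/(2π·47.0) = 8.912×10^-4 m·K/W
  R'_perlite = ln(0.0678/0.0363)/(2πk) = 0.6247/(2π·0.0465) = 2.138 m·K/W
R_diatomaceous earth = ΣR − ΣR_known = 2.765 − 2.139 = 0.6260 m·K/W
ln(r₂/r₁)/(2πk) = 0.6260 ⇒ k = 0.3886/(2π·0.6260) = 0.0988 W/m·K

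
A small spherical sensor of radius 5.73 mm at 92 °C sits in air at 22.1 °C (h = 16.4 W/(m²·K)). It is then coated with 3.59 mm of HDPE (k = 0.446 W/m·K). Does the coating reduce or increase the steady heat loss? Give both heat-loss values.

increases: 0.473 → 1.03 W

Critical radius for a sphere: r_cr = 2k/h = 0.0544 m = 5.44 cm.
Outer radius after coating: r₂ = 0.00573 + 0.00359 = 0.00932 m.
Since r₁ < r_cr and r₂ ≤ r_cr, the coating moves toward the maximum at r_cr — heat loss rises.
Bare: R = 1/(4πr₁²h) = 147.8 K/W; Q = 69.9/147.8 = 0.473 W.
Coated: R = R_cond + R_conv = 67.86 K/W; Q = 69.9/67.86 = 1.03 W.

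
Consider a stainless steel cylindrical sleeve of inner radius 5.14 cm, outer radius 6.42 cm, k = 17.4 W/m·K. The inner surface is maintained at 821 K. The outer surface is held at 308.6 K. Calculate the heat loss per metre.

Q' = 252 kW/m

Q' = 2πk·ΔT/ln(r₂/r₁) = 2π × 17.4 × 512.4 / ln(0.0642/0.0514) = 2.52×10^5 W/m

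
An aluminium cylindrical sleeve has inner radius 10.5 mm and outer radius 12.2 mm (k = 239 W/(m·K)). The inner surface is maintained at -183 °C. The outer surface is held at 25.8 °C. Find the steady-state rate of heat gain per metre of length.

Q' = 2πk·ΔT/ln(r₂/r₁) = 2π × 239 × 208.8 / ln(0.0122/0.0105) = 2.09×10^6 W/m

Q' = 2090 kW/m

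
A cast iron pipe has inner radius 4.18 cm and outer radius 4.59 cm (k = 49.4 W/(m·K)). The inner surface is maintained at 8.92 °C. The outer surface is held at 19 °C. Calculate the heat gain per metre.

Q' = 33.4 kW/m

Q' = 2πk·ΔT/ln(r₂/r₁) = 2π × 49.4 × 10.08 / ln(0.0459/0.0418) = 33400 W/m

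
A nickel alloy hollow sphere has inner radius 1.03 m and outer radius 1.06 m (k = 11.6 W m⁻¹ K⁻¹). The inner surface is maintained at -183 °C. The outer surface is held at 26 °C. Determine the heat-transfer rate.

Q = 1110 kW

Q = 4πk·ΔT/(1/r₁ − 1/r₂) = 4π × 11.6 × 209 / (1/1.03 − 1/1.06) = 1.11×10^6 W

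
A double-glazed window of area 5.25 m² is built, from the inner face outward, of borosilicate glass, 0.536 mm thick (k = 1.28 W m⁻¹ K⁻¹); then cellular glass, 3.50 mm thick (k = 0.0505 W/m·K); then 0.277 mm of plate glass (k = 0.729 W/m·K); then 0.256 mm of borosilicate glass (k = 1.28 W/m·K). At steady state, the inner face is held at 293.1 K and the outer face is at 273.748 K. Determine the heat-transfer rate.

Resistance network (inner→outer):
  R_borosilicate glass = L/(kA) = 5.36×10^-4/(1.28·5.25) = 7.976×10^-5 K/W
  R_cellular glass = L/(kA) = 0.00350/(0.0505·5.25) = 0.01320 K/W
  R_plate glass = L/(kA) = 2.77×10^-4/(0.729·5.25) = 7.238×10^-5 K/W
  R_borosilicate glass = L/(kA) = 2.56×10^-4/(1.28·5.25) = 3.810×10^-5 K/W
ΣR = 7.976×10^-5 + 0.01320 + 7.238×10^-5 + 3.810×10^-5 = 0.01339 K/W
Q = ΔT/ΣR = (293.1 K − 273.748 K)/0.01339 = 1450 W

Q = 1450 W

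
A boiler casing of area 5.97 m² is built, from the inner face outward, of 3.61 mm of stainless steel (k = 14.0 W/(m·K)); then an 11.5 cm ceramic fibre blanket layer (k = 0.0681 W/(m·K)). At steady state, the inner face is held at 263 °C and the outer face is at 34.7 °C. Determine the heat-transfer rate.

Q = 807 W

Series thermal resistances, inner to outer:
  R_stainless steel = L/(kA) = 0.00361/(14.0·5.97) = 4.319×10^-5 K/W
  R_ceramic fibre blanket = L/(kA) = 0.115/(0.0681·5.97) = 0.2829 K/W
ΣR = 4.319×10^-5 + 0.2829 = 0.2829 K/W
Q = ΔT/ΣR = (263 °C − 34.7 °C)/0.2829 = 807 W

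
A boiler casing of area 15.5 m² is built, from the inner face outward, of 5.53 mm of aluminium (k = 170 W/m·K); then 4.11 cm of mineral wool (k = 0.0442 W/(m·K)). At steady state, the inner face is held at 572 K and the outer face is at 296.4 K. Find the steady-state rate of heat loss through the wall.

Q = 4.59 kW

Series thermal resistances, inner to outer:
  R_aluminium = L/(kA) = 0.00553/(170·15.5) = 2.099×10^-6 K/W
  R_mineral wool = L/(kA) = 0.0411/(0.0442·15.5) = 0.05999 K/W
ΣR = 2.099×10^-6 + 0.05999 = 0.05999 K/W
Q = ΔT/ΣR = (572 K − 296.4 K)/0.05999 = 4590 W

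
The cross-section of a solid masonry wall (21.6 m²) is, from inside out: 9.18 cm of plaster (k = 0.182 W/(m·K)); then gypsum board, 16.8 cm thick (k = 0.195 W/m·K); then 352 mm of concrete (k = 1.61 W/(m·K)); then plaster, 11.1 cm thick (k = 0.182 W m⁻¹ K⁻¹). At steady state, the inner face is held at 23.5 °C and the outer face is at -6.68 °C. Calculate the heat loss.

Resistance network (inner→outer):
  R_plaster = L/(kA) = 0.0918/(0.182·21.6) = 0.02335 K/W
  R_gypsum board = L/(kA) = 0.168/(0.195·21.6) = 0.03989 K/W
  R_concrete = L/(kA) = 0.352/(1.61·21.6) = 0.01012 K/W
  R_plaster = L/(kA) = 0.111/(0.182·21.6) = 0.02824 K/W
ΣR = 0.02335 + 0.03989 + 0.01012 + 0.02824 = 0.1016 K/W
Q = ΔT/ΣR = (23.5 °C − -6.68 °C)/0.1016 = 297 W

Q = 297 W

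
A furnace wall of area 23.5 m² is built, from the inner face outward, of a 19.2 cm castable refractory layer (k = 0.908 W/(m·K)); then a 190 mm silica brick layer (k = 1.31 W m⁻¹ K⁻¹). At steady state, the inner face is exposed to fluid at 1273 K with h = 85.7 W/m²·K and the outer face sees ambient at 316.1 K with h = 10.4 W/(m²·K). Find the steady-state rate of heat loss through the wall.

Resistance network (inner→outer):
  R_conv,in = 1/(hA) = 1/(85.7·23.5) = 4.965×10^-4 K/W
  R_castable refractory = L/(kA) = 0.192/(0.908·23.5) = 0.008998 K/W
  R_silica brick = L/(kA) = 0.190/(1.31·23.5) = 0.006172 K/W
  R_conv,out = 1/(hA) = 1/(10.4·23.5) = 0.004092 K/W
ΣR = 4.965×10^-4 + 0.008998 + 0.006172 + 0.004092 = 0.01976 K/W
Q = ΔT/ΣR = (1273 K − 316.1 K)/0.01976 = 48400 W

Q = 48400 W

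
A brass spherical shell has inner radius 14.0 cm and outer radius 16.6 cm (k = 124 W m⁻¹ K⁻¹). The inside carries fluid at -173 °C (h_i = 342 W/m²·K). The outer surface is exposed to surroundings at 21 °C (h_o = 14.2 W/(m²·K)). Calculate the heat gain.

Series thermal resistances, inner to outer:
  R_conv,in = 1/(4πr²h) = 1/(4π·0.140²·342) = 0.01187 K/W
  R_brass = (1/0.140 − 1/0.166)/(4πk) = 1.119/(4π·124) = 7.180×10^-4 K/W
  R_conv,out = 1/(4πr²h) = 1/(4π·0.166²·14.2) = 0.2034 K/W
ΣR = 0.01187 + 7.180×10^-4 + 0.2034 = 0.2160 K/W
Q = ΔT/ΣR = (-173 °C − 21 °C)/0.2160 = -898 W
(Negative Q ⇒ heat flows inward; heat gain = 898 W.)

Q = 898 W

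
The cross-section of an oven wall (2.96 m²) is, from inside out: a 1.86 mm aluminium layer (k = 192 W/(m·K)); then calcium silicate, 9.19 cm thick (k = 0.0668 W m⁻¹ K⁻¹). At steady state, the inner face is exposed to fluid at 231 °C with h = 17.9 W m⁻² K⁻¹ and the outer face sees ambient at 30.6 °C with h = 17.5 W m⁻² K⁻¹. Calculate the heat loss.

Q = 398 W

Series thermal resistances, inner to outer:
  R_conv,in = 1/(hA) = 1/(17.9·2.96) = 0.01887 K/W
  R_aluminium = L/(kA) = 0.00186/(192·2.96) = 3.273×10^-6 K/W
  R_calcium silicate = L/(kA) = 0.0919/(0.0668·2.96) = 0.4648 K/W
  R_conv,out = 1/(hA) = 1/(17.5·2.96) = 0.01931 K/W
ΣR = 0.01887 + 3.273×10^-6 + 0.4648 + 0.01931 = 0.5030 K/W
Q = ΔT/ΣR = (231 °C − 30.6 °C)/0.5030 = 398 W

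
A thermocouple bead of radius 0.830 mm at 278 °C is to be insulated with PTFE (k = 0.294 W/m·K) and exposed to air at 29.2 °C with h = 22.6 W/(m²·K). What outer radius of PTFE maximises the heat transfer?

r_cr = 2.60 cm

For a sphere, r_cr = 2k_ins/h = 2·0.294/22.6 = 0.0260 m = 2.60 cm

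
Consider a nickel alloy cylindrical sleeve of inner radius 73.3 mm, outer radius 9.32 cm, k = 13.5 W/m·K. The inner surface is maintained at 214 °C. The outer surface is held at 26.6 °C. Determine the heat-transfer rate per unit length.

Q' = 2πk·ΔT/ln(r₂/r₁) = 2π × 13.5 × 187.4 / ln(0.0932/0.0733) = 66200 W/m

Q' = 66.2 kW/m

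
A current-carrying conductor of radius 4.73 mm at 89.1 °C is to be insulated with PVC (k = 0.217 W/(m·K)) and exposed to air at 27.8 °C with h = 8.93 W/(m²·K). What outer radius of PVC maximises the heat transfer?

r_cr = 2.43 cm

For a cylinder, r_cr = k_ins/h = 0.217/8.93 = 0.0243 m = 2.43 cm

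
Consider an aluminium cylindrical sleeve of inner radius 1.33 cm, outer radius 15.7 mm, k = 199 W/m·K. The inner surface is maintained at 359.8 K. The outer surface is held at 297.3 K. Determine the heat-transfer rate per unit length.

Q' = 2πk·ΔT/ln(r₂/r₁) = 2π × 199 × 62.5 / ln(0.0157/0.0133) = 4.71×10^5 W/m

Q' = 4.71×10^5 W/m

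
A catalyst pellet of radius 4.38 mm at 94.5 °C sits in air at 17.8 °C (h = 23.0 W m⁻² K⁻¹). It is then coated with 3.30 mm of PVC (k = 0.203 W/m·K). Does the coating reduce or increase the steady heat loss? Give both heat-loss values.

Critical radius for a sphere: r_cr = 2k/h = 0.0177 m = 1.77 cm.
Outer radius after coating: r₂ = 0.00438 + 0.00330 = 0.00768 m.
Since r₁ < r_cr and r₂ ≤ r_cr, the coating moves toward the maximum at r_cr — heat loss rises.
Bare: R = 1/(4πr₁²h) = 180.3 K/W; Q = 76.7/180.3 = 0.425 W.
Coated: R = R_cond + R_conv = 97.12 K/W; Q = 76.7/97.12 = 0.790 W.

increases: 0.425 → 0.790 W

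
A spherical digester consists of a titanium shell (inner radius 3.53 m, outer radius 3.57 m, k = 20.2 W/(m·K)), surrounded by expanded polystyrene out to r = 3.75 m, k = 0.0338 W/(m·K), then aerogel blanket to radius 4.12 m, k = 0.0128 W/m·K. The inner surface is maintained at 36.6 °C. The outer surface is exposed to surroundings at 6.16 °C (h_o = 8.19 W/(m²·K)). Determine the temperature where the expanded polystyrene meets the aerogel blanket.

Resistance network (inner→outer):
  R_titanium = (1/3.53 − 1/3.57)/(4πk) = 0.003174/(4π·20.2) = 1.250×10^-5 K/W
  R_expanded polystyrene = (1/3.57 − 1/3.75)/(4πk) = 0.01345/(4π·0.0338) = 0.03166 K/W
  R_aerogel blanket = (1/3.75 − 1/4.12)/(4πk) = 0.02395/(4π·0.0128) = 0.1489 K/W
  R_conv,out = 1/(4πr²h) = 1/(4π·4.12²·8.19) = 5.724×10^-4 K/W
ΣR = 1.250×10^-5 + 0.03166 + 0.1489 + 5.724×10^-4 = 0.1811 K/W
Q = ΔT/ΣR = (36.6 °C − 6.16 °C)/0.1811 = 168.1 W
From the inner boundary to the expanded polystyrene/aerogel blanket interface, ΣR_partial = 0.03167 K/W.
T_interface = T_in − Q·ΣR_partial = 36.6 °C − (168.1)(0.03167) = 31.3 °C

T = 31.3 °C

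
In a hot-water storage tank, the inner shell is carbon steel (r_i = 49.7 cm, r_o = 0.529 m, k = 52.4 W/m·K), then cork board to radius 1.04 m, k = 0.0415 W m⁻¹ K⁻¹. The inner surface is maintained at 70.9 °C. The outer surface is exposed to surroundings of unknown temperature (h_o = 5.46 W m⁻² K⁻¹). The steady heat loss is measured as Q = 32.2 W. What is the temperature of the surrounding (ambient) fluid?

Series resistances:
  R_carbon steel = (1/0.497 − 1/0.529)/(4πk) = 0.1217/(4π·52.4) = 1.848×10^-4 K/W
  R_cork board = (1/0.529 − 1/1.04)/(4πk) = 0.9288/(4π·0.0415) = 1.781 K/W
  R_conv,out = 1/(4πr²h) = 1/(4π·1.04²·5.46) = 0.01348 K/W
ΣR = 1.795 K/W
ΔT = Q·ΣR = 32.2 × 1.795 = 57.80 K
Heat flows outward, so T_out = T_in − ΔT = 70.9 − 57.80 = 13.1 °C

T_out = 13.1 °C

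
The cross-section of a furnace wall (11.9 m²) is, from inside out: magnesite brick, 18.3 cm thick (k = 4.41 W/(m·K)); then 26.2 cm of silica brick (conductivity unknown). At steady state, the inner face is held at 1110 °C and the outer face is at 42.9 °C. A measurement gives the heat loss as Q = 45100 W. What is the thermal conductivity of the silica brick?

k = 1.09 W/m·K

ΣR = ΔT/Q = |1110 − 42.9|/45100 = 0.02366 K/W
Known resistances:
  R_magnesite brick = L/(kA) = 0.183/(4.41·11.9) = 0.003487 K/W
R_silica brick = ΣR − ΣR_known = 0.02366 − 0.003487 = 0.02017 K/W
L/(kA) = 0.02017 ⇒ k = 0.262/(0.02017·11.9) = 1.09 W/m·K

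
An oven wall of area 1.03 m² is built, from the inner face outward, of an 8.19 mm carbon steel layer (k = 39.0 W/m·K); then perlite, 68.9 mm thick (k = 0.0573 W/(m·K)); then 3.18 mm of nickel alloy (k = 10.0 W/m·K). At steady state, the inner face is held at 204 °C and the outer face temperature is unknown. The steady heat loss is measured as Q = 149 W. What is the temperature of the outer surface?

T_out = 30.0 °C

Series resistances:
  R_carbon steel = L/(kA) = 0.00819/(39.0·1.03) = 2.039×10^-4 K/W
  R_perlite = L/(kA) = 0.0689/(0.0573·1.03) = 1.167 K/W
  R_nickel alloy = L/(kA) = 0.00318/(10.0·1.03) = 3.087×10^-4 K/W
ΣR = 1.168 K/W
ΔT = Q·ΣR = 149 × 1.168 = 174.0 K
Heat flows outward, so T_out = T_in − ΔT = 204 − 174.0 = 30.0 °C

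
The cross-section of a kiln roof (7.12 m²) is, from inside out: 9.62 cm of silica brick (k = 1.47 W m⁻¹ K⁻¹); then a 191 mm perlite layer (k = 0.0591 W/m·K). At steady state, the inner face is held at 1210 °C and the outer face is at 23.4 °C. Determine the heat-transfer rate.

Q = 2.56 kW

Treat each layer as a resistance in series:
  R_silica brick = L/(kA) = 0.0962/(1.47·7.12) = 0.009191 K/W
  R_perlite = L/(kA) = 0.191/(0.0591·7.12) = 0.4539 K/W
ΣR = 0.009191 + 0.4539 = 0.4631 K/W
Q = ΔT/ΣR = (1210 °C − 23.4 °C)/0.4631 = 2560 W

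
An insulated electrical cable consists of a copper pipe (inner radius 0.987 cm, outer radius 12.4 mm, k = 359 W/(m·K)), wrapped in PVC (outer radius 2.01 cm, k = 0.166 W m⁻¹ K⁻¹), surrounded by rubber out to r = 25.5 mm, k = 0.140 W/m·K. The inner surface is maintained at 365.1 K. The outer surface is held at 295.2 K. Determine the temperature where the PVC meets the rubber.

T = 321.0 K

Series thermal resistances, inner to outer:
  R'_copper = ln(0.0124/0.00987)/(2πk) = 0.2282/(2π·359) = 1.012×10^-4 m·K/W
  R'_PVC = ln(0.0201/0.0124)/(2πk) = 0.4830/(2π·0.166) = 0.4631 m·K/W
  R'_rubber = ln(0.0255/0.0201)/(2πk) = 0.2380/(2π·0.140) = 0.2705 m·K/W
ΣR = 1.012×10^-4 + 0.4631 + 0.2705 = 0.7337 m·K/W
Q' = ΔT/ΣR = (365.1 K − 295.2 K)/0.7337 = 95.27 W/m
From the inner boundary to the PVC/rubber interface, ΣR_partial = 0.4632 m·K/W.
T_interface = T_in − Q'·ΣR_partial = 365.1 K − (95.27)(0.4632) = 321.0 K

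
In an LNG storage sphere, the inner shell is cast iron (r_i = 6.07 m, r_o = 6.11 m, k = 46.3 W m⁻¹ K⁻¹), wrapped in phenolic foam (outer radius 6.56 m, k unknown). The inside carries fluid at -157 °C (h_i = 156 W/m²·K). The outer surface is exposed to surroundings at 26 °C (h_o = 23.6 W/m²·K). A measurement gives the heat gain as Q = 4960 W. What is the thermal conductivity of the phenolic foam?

k = 0.0243 W/m·K

ΣR = ΔT/Q = |-157 − 26|/4960 = 0.03690 K/W
Known resistances:
  R_conv,in = 1/(4πr²h) = 1/(4π·6.07²·156) = 1.384×10^-5 K/W
  R_cast iron = (1/6.07 − 1/6.11)/(4πk) = 0.001079/(4π·46.3) = 1.854×10^-6 K/W
  R_conv,out = 1/(4πr²h) = 1/(4π·6.56²·23.6) = 7.836×10^-5 K/W
R_phenolic foam = ΣR − ΣR_known = 0.03690 − 9.405×10^-5 = 0.03681 K/W
(1/r₁−1/r₂)/(4πk) = 0.03681 ⇒ k = 0.01123/(4π·0.03681) = 0.0243 W/m·K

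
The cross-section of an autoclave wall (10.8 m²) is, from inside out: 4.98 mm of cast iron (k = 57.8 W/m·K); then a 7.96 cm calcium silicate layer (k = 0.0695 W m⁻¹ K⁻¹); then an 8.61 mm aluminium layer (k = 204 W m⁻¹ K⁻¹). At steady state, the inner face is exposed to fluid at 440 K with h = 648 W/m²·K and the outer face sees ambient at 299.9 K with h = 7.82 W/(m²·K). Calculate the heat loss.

Q = 1190 W

Treat each layer as a resistance in series:
  R_conv,in = 1/(hA) = 1/(648·10.8) = 1.429×10^-4 K/W
  R_cast iron = L/(kA) = 0.00498/(57.8·10.8) = 7.978×10^-6 K/W
  R_calcium silicate = L/(kA) = 0.0796/(0.0695·10.8) = 0.1060 K/W
  R_aluminium = L/(kA) = 0.00861/(204·10.8) = 3.908×10^-6 K/W
  R_conv,out = 1/(hA) = 1/(7.82·10.8) = 0.01184 K/W
ΣR = 1.429×10^-4 + 7.978×10^-6 + 0.1060 + 3.908×10^-6 + 0.01184 = 0.1180 K/W
Q = ΔT/ΣR = (440 K − 299.9 K)/0.1180 = 1190 W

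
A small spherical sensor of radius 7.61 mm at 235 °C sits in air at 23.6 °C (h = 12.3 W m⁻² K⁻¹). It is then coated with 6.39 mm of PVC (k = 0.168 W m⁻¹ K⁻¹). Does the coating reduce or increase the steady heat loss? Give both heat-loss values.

increases: 1.89 → 3.44 W

Critical radius for a sphere: r_cr = 2k/h = 0.0273 m = 2.73 cm.
Outer radius after coating: r₂ = 0.00761 + 0.00639 = 0.01400 m.
Since r₁ < r_cr and r₂ ≤ r_cr, the coating moves toward the maximum at r_cr — heat loss rises.
Bare: R = 1/(4πr₁²h) = 111.7 K/W; Q = 211.4/111.7 = 1.89 W.
Coated: R = R_cond + R_conv = 61.42 K/W; Q = 211.4/61.42 = 3.44 W.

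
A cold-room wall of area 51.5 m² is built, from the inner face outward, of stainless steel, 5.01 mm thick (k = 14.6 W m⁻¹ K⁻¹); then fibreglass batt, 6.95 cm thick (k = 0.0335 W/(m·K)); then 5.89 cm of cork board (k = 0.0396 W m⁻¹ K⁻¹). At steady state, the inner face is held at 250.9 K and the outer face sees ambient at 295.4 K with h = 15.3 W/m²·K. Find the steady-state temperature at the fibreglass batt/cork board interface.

T = 276.35 K

Series thermal resistances, inner to outer:
  R_stainless steel = L/(kA) = 0.00501/(14.6·51.5) = 6.663×10^-6 K/W
  R_fibreglass batt = L/(kA) = 0.0695/(0.0335·51.5) = 0.04028 K/W
  R_cork board = L/(kA) = 0.0589/(0.0396·51.5) = 0.02888 K/W
  R_conv,out = 1/(hA) = 1/(15.3·51.5) = 0.001269 K/W
ΣR = 6.663×10^-6 + 0.04028 + 0.02888 + 0.001269 = 0.07044 K/W
Q = ΔT/ΣR = (250.9 K − 295.4 K)/0.07044 = -631.7 W
From the inner boundary to the fibreglass batt/cork board interface, ΣR_partial = 0.04029 K/W.
T_interface = T_in − Q·ΣR_partial = 250.9 K − (-631.7)(0.04029) = 276.35 K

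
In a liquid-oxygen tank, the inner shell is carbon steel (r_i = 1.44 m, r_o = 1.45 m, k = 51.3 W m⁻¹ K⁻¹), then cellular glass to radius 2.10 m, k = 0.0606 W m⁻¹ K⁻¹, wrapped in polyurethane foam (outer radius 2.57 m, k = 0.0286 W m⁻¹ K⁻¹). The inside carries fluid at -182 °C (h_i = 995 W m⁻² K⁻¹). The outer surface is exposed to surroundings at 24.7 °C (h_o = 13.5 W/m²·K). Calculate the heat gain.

Q = 395 W

Treat each layer as a resistance in series:
  R_conv,in = 1/(4πr²h) = 1/(4π·1.44²·995) = 3.857×10^-5 K/W
  R_carbon steel = (1/1.44 − 1/1.45)/(4πk) = 0.004789/(4π·51.3) = 7.429×10^-6 K/W
  R_cellular glass = (1/1.45 − 1/2.10)/(4πk) = 0.2135/(4π·0.0606) = 0.2803 K/W
  R_polyurethane foam = (1/2.10 − 1/2.57)/(4πk) = 0.08709/(4π·0.0286) = 0.2423 K/W
  R_conv,out = 1/(4πr²h) = 1/(4π·2.57²·13.5) = 8.925×10^-4 K/W
ΣR = 3.857×10^-5 + 7.429×10^-6 + 0.2803 + 0.2423 + 8.925×10^-4 = 0.5235 K/W
Q = ΔT/ΣR = (-182 °C − 24.7 °C)/0.5235 = -395 W
(Negative Q ⇒ heat flows inward; heat gain = 395 W.)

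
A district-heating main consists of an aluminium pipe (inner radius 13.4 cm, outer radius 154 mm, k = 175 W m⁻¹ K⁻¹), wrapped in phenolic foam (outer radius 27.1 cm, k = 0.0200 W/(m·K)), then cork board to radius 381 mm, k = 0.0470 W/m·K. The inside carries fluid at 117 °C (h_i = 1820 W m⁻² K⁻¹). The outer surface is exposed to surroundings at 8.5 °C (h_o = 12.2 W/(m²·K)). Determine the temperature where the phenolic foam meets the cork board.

T = 31.2 °C

Resistance network (inner→outer):
  R'_conv,in = 1/(2πr h) = 1/(2π·0.134·1820) = 6.526×10^-4 m·K/W
  R'_aluminium = ln(0.154/0.134)/(2πk) = 0.1391/(2π·175) = 1.265×10^-4 m·K/W
  R'_phenolic foam = ln(0.271/0.154)/(2πk) = 0.5652/(2π·0.0200) = 4.497 m·K/W
  R'_cork board = ln(0.381/0.271)/(2πk) = 0.3407/(2π·0.0470) = 1.154 m·K/W
  R'_conv,out = 1/(2πr h) = 1/(2π·0.381·12.2) = 0.03424 m·K/W
ΣR = 6.526×10^-4 + 1.265×10^-4 + 4.497 + 1.154 + 0.03424 = 5.686 m·K/W
Q' = ΔT/ΣR = (117 °C − 8.5 °C)/5.686 = 19.08 W/m
From the inner boundary to the phenolic foam/cork board interface, ΣR_partial = 4.498 m·K/W.
T_interface = T_in − Q'·ΣR_partial = 117 °C − (19.08)(4.498) = 31.2 °C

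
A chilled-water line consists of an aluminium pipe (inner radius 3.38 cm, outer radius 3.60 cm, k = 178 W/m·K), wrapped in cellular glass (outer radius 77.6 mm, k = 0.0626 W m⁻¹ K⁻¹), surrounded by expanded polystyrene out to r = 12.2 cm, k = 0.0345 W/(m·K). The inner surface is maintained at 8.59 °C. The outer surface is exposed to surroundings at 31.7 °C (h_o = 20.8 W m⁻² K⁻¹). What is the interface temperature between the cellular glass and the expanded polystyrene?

T = 19.6 °C

Treat each layer as a resistance in series:
  R'_aluminium = ln(0.0360/0.0338)/(2πk) = 0.06306/(2π·178) = 5.638×10^-5 m·K/W
  R'_cellular glass = ln(0.0776/0.0360)/(2πk) = 0.7680/(2π·0.0626) = 1.953 m·K/W
  R'_expanded polystyrene = ln(0.122/0.0776)/(2πk) = 0.4525/(2π·0.0345) = 2.087 m·K/W
  R'_conv,out = 1/(2πr h) = 1/(2π·0.122·20.8) = 0.06272 m·K/W
ΣR = 5.638×10^-5 + 1.953 + 2.087 + 0.06272 = 4.103 m·K/W
Q' = ΔT/ΣR = (8.59 °C − 31.7 °C)/4.103 = -5.632 W/m
From the inner boundary to the cellular glass/expanded polystyrene interface, ΣR_partial = 1.953 m·K/W.
T_interface = T_in − Q'·ΣR_partial = 8.59 °C − (-5.632)(1.953) = 19.6 °C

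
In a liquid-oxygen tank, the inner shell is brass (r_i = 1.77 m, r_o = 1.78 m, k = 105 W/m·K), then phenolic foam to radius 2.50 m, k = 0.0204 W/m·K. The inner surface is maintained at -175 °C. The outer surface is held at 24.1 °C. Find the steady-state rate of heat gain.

Series thermal resistances, inner to outer:
  R_brass = (1/1.77 − 1/1.78)/(4πk) = 0.003174/(4π·105) = 2.406×10^-6 K/W
  R_phenolic foam = (1/1.78 − 1/2.50)/(4πk) = 0.1618/(4π·0.0204) = 0.6311 K/W
ΣR = 2.406×10^-6 + 0.6311 = 0.6311 K/W
Q = ΔT/ΣR = (-175 °C − 24.1 °C)/0.6311 = -315 W
(Negative Q ⇒ heat flows inward; heat gain = 315 W.)

Q = 315 W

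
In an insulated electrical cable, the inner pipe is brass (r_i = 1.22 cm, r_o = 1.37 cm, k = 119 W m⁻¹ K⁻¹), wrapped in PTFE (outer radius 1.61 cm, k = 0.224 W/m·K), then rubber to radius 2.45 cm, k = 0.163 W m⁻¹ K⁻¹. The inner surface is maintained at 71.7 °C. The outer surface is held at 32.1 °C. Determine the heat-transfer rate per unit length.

Q' = 75.5 W/m

Resistance network (inner→outer):
  R'_brass = ln(0.0137/0.0122)/(2πk) = 0.1160/(2π·119) = 1.551×10^-4 m·K/W
  R'_PTFE = ln(0.0161/0.0137)/(2πk) = 0.1614/(2π·0.224) = 0.1147 m·K/W
  R'_rubber = ln(0.0245/0.0161)/(2πk) = 0.4199/(2π·0.163) = 0.4099 m·K/W
ΣR = 1.551×10^-4 + 0.1147 + 0.4099 = 0.5248 m·K/W
Q' = ΔT/ΣR = (71.7 °C − 32.1 °C)/0.5248 = 75.5 W/m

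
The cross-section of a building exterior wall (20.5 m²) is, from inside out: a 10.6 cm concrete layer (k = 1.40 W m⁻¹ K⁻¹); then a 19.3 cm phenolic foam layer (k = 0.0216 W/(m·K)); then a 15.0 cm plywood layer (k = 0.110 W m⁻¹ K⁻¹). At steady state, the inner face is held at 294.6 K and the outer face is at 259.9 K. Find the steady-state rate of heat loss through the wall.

Q = 68.6 W

Series thermal resistances, inner to outer:
  R_concrete = L/(kA) = 0.106/(1.40·20.5) = 0.003693 K/W
  R_phenolic foam = L/(kA) = 0.193/(0.0216·20.5) = 0.4359 K/W
  R_plywood = L/(kA) = 0.150/(0.110·20.5) = 0.06652 K/W
ΣR = 0.003693 + 0.4359 + 0.06652 = 0.5061 K/W
Q = ΔT/ΣR = (294.6 K − 259.9 K)/0.5061 = 68.6 W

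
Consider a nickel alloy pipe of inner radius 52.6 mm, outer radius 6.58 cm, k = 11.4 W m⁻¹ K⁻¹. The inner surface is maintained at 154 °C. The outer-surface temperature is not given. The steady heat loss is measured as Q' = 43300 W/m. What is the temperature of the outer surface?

Sum the resistances:
  R'_nickel alloy = ln(0.0658/0.0526)/(2πk) = 0.2239/(2π·11.4) = 0.003126 m·K/W
ΣR = 0.003126 m·K/W
ΔT = Q'·ΣR = 43300 × 0.003126 = 135.4 K
Heat flows outward, so T_out = T_in − ΔT = 154 − 135.4 = 18.6 °C

T_out = 18.6 °C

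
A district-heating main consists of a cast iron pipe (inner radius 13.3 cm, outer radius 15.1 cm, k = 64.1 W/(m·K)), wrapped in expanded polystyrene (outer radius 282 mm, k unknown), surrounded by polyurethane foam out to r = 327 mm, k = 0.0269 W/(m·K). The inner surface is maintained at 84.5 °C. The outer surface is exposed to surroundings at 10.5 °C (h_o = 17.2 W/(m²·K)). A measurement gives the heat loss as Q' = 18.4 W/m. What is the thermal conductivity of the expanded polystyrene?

k = 0.0319 W/m·K

ΣR = ΔT/Q' = |84.5 − 10.5|/18.4 = 4.022 m·K/W
Known resistances:
  R'_cast iron = ln(0.151/0.133)/(2πk) = 0.1269/(2π·64.1) = 3.152×10^-4 m·K/W
  R'_polyurethane foam = ln(0.327/0.282)/(2πk) = 0.1481/(2π·0.0269) = 0.8760 m·K/W
  R'_conv,out = 1/(2πr h) = 1/(2π·0.327·17.2) = 0.02830 m·K/W
R_expanded polystyrene = ΣR − ΣR_known = 4.022 − 0.9046 = 3.117 m·K/W
ln(r₂/r₁)/(2πk) = 3.117 ⇒ k = 0.6246/(2π·3.117) = 0.0319 W/m·K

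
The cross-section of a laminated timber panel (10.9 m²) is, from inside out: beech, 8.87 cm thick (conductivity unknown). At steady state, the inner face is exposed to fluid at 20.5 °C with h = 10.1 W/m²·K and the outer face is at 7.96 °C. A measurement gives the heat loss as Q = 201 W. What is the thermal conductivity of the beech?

k = 0.153 W/m·K

ΣR = ΔT/Q = |20.5 − 7.96|/201 = 0.06239 K/W
Known resistances:
  R_conv,in = 1/(hA) = 1/(10.1·10.9) = 0.009083 K/W
R_beech = ΣR − ΣR_known = 0.06239 − 0.009083 = 0.05331 K/W
L/(kA) = 0.05331 ⇒ k = 0.0887/(0.05331·10.9) = 0.153 W/m·K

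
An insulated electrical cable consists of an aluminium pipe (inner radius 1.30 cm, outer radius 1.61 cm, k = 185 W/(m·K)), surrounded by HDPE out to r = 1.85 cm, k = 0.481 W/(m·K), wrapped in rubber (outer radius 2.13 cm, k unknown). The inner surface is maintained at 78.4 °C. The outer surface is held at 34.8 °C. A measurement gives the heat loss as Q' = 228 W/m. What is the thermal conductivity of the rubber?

k = 0.155 W/m·K

ΣR = ΔT/Q' = |78.4 − 34.8|/228 = 0.1912 m·K/W
Known resistances:
  R'_aluminium = ln(0.0161/0.0130)/(2πk) = 0.2139/(2π·185) = 1.840×10^-4 m·K/W
  R'_HDPE = ln(0.0185/0.0161)/(2πk) = 0.1390/(2π·0.481) = 0.04598 m·K/W
R_rubber = ΣR − ΣR_known = 0.1912 − 0.04616 = 0.1450 m·K/W
ln(r₂/r₁)/(2πk) = 0.1450 ⇒ k = 0.1409/(2π·0.1450) = 0.155 W/m·K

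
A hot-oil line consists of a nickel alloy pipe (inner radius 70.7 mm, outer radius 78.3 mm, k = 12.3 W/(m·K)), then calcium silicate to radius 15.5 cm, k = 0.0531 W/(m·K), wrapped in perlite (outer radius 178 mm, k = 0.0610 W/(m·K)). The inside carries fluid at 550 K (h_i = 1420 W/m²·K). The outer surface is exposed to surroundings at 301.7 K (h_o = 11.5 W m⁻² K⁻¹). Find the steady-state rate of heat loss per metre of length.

Q' = 99.8 W/m

Resistance network (inner→outer):
  R'_conv,in = 1/(2πr h) = 1/(2π·0.0707·1420) = 0.001585 m·K/W
  R'_nickel alloy = ln(0.0783/0.0707)/(2πk) = 0.1021/(2π·12.3) = 0.001321 m·K/W
  R'_calcium silicate = ln(0.155/0.0783)/(2πk) = 0.6829/(2π·0.0531) = 2.047 m·K/W
  R'_perlite = ln(0.178/0.155)/(2πk) = 0.1384/(2π·0.0610) = 0.3610 m·K/W
  R'_conv,out = 1/(2πr h) = 1/(2π·0.178·11.5) = 0.07775 m·K/W
ΣR = 0.001585 + 0.001321 + 2.047 + 0.3610 + 0.07775 = 2.489 m·K/W
Q' = ΔT/ΣR = (550 K − 301.7 K)/2.489 = 99.8 W/m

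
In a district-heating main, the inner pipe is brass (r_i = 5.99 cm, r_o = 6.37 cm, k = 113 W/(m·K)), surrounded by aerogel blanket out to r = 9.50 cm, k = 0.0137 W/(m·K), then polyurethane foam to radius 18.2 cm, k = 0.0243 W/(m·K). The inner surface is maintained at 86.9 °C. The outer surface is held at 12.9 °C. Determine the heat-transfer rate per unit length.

Series thermal resistances, inner to outer:
  R'_brass = ln(0.0637/0.0599)/(2πk) = 0.06151/(2π·113) = 8.663×10^-5 m·K/W
  R'_aerogel blanket = ln(0.0950/0.0637)/(2πk) = 0.3997/(2π·0.0137) = 4.643 m·K/W
  R'_polyurethane foam = ln(0.182/0.0950)/(2πk) = 0.6501/(2π·0.0243) = 4.258 m·K/W
ΣR = 8.663×10^-5 + 4.643 + 4.258 = 8.901 m·K/W
Q' = ΔT/ΣR = (86.9 °C − 12.9 °C)/8.901 = 8.31 W/m

Q' = 8.31 W/m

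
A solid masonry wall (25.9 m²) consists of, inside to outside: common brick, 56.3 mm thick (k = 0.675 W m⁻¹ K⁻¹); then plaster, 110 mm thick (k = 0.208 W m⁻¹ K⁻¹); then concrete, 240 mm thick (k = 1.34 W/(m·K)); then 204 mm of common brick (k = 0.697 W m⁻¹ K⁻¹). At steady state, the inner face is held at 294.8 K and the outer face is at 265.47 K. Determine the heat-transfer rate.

Series thermal resistances, inner to outer:
  R_common brick = L/(kA) = 0.0563/(0.675·25.9) = 0.003220 K/W
  R_plaster = L/(kA) = 0.110/(0.208·25.9) = 0.02042 K/W
  R_concrete = L/(kA) = 0.240/(1.34·25.9) = 0.006915 K/W
  R_common brick = L/(kA) = 0.204/(0.697·25.9) = 0.01130 K/W
ΣR = 0.003220 + 0.02042 + 0.006915 + 0.01130 = 0.04186 K/W
Q = ΔT/ΣR = (294.8 K − 265.47 K)/0.04186 = 701 W

Q = 701 W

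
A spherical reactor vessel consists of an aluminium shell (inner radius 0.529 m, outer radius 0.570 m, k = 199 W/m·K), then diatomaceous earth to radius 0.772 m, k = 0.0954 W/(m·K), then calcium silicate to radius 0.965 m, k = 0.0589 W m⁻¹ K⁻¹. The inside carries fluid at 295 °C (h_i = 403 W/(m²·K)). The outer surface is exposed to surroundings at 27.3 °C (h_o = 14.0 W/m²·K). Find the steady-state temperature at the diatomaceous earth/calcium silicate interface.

Treat each layer as a resistance in series:
  R_conv,in = 1/(4πr²h) = 1/(4π·0.529²·403) = 7.056×10^-4 K/W
  R_aluminium = (1/0.529 − 1/0.570)/(4πk) = 0.1360/(4π·199) = 5.437×10^-5 K/W
  R_diatomaceous earth = (1/0.570 − 1/0.772)/(4πk) = 0.4590/(4π·0.0954) = 0.3829 K/W
  R_calcium silicate = (1/0.772 − 1/0.965)/(4πk) = 0.2591/(4π·0.0589) = 0.3500 K/W
  R_conv,out = 1/(4πr²h) = 1/(4π·0.965²·14.0) = 0.006104 K/W
ΣR = 7.056×10^-4 + 5.437×10^-5 + 0.3829 + 0.3500 + 0.006104 = 0.7398 K/W
Q = ΔT/ΣR = (295 °C − 27.3 °C)/0.7398 = 361.9 W
From the inner boundary to the diatomaceous earth/calcium silicate interface, ΣR_partial = 0.3837 K/W.
T_interface = T_in − Q·ΣR_partial = 295 °C − (361.9)(0.3837) = 156 °C

T = 156 °C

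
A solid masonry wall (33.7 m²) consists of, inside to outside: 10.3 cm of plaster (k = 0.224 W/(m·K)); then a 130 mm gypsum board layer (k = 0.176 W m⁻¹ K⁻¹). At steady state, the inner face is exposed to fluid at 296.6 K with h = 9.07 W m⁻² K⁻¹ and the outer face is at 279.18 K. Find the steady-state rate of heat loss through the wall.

Q = 449 W

Treat each layer as a resistance in series:
  R_conv,in = 1/(hA) = 1/(9.07·33.7) = 0.003272 K/W
  R_plaster = L/(kA) = 0.103/(0.224·33.7) = 0.01364 K/W
  R_gypsum board = L/(kA) = 0.130/(0.176·33.7) = 0.02192 K/W
ΣR = 0.003272 + 0.01364 + 0.02192 = 0.03883 K/W
Q = ΔT/ΣR = (296.6 K − 279.18 K)/0.03883 = 449 W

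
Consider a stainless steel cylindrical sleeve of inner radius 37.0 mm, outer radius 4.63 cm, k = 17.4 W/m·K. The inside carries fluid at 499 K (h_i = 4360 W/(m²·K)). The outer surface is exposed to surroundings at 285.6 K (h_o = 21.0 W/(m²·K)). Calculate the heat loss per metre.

Q' = 1280 W/m

Treat each layer as a resistance in series:
  R'_conv,in = 1/(2πr h) = 1/(2π·0.0370·4360) = 9.866×10^-4 m·K/W
  R'_stainless steel = ln(0.0463/0.0370)/(2πk) = 0.2242/(2π·17.4) = 0.002051 m·K/W
  R'_conv,out = 1/(2πr h) = 1/(2π·0.0463·21.0) = 0.1637 m·K/W
ΣR = 9.866×10^-4 + 0.002051 + 0.1637 = 0.1667 m·K/W
Q' = ΔT/ΣR = (499 K − 285.6 K)/0.1667 = 1280 W/m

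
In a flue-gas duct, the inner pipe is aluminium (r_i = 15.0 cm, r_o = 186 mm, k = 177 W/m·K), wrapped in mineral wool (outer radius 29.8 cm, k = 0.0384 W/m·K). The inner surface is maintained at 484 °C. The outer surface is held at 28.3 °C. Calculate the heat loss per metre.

Q' = 233 W/m

Resistance network (inner→outer):
  R'_aluminium = ln(0.186/0.150)/(2πk) = 0.2151/(2π·177) = 1.934×10^-4 m·K/W
  R'_mineral wool = ln(0.298/0.186)/(2πk) = 0.4713/(2π·0.0384) = 1.954 m·K/W
ΣR = 1.934×10^-4 + 1.954 = 1.954 m·K/W
Q' = ΔT/ΣR = (484 °C − 28.3 °C)/1.954 = 233 W/m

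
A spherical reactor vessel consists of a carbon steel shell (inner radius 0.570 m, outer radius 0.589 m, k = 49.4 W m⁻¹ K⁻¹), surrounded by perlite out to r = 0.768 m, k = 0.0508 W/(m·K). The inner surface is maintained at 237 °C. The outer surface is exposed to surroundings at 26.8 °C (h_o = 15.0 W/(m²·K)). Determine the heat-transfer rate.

Q = 334 W

Resistance network (inner→outer):
  R_carbon steel = (1/0.570 − 1/0.589)/(4πk) = 0.05659/(4π·49.4) = 9.116×10^-5 K/W
  R_perlite = (1/0.589 − 1/0.768)/(4πk) = 0.3957/(4π·0.0508) = 0.6199 K/W
  R_conv,out = 1/(4πr²h) = 1/(4π·0.768²·15.0) = 0.008994 K/W
ΣR = 9.116×10^-5 + 0.6199 + 0.008994 = 0.6290 K/W
Q = ΔT/ΣR = (237 °C − 26.8 °C)/0.6290 = 334 W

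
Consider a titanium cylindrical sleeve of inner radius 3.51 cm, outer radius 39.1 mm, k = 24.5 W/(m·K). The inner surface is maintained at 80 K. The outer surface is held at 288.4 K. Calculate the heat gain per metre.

Q' = 2πk·ΔT/ln(r₂/r₁) = 2π × 24.5 × 208.4 / ln(0.0391/0.0351) = 2.97×10^5 W/m

Q' = 297 kW/m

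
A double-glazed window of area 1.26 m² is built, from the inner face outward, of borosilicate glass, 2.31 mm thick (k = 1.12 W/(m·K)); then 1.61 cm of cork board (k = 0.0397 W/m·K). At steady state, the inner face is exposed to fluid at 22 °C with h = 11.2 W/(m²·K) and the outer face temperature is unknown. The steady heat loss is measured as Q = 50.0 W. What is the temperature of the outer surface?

Sum the resistances:
  R_conv,in = 1/(hA) = 1/(11.2·1.26) = 0.07086 K/W
  R_borosilicate glass = L/(kA) = 0.00231/(1.12·1.26) = 0.001637 K/W
  R_cork board = L/(kA) = 0.0161/(0.0397·1.26) = 0.3219 K/W
ΣR = 0.3944 K/W
ΔT = Q·ΣR = 50.0 × 0.3944 = 19.72 K
Heat flows outward, so T_out = T_in − ΔT = 22 − 19.72 = 2.28 °C

T_out = 2.28 °C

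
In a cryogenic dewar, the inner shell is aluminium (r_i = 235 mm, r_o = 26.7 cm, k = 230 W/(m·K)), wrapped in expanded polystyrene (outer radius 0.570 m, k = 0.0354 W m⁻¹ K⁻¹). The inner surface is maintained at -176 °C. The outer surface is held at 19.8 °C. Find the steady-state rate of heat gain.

Resistance network (inner→outer):
  R_aluminium = (1/0.235 − 1/0.267)/(4πk) = 0.5100/(4π·230) = 1.765×10^-4 K/W
  R_expanded polystyrene = (1/0.267 − 1/0.570)/(4πk) = 1.991/(4π·0.0354) = 4.476 K/W
ΣR = 1.765×10^-4 + 4.476 = 4.476 K/W
Q = ΔT/ΣR = (-176 °C − 19.8 °C)/4.476 = -43.7 W
(Negative Q ⇒ heat flows inward; heat gain = 43.7 W.)

Q = 43.7 W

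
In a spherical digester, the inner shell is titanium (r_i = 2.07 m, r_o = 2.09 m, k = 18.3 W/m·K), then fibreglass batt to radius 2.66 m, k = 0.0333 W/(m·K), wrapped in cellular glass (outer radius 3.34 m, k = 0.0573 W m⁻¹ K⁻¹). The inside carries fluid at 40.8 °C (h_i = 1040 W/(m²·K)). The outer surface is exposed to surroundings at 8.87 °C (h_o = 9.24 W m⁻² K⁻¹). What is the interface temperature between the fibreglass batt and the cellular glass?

Treat each layer as a resistance in series:
  R_conv,in = 1/(4πr²h) = 1/(4π·2.07²·1040) = 1.786×10^-5 K/W
  R_titanium = (1/2.07 − 1/2.09)/(4πk) = 0.004623/(4π·18.3) = 2.010×10^-5 K/W
  R_fibreglass batt = (1/2.09 − 1/2.66)/(4πk) = 0.1025/(4π·0.0333) = 0.2450 K/W
  R_cellular glass = (1/2.66 − 1/3.34)/(4πk) = 0.07654/(4π·0.0573) = 0.1063 K/W
  R_conv,out = 1/(4πr²h) = 1/(4π·3.34²·9.24) = 7.720×10^-4 K/W
ΣR = 1.786×10^-5 + 2.010×10^-5 + 0.2450 + 0.1063 + 7.720×10^-4 = 0.3521 K/W
Q = ΔT/ΣR = (40.8 °C − 8.87 °C)/0.3521 = 90.68 W
From the inner boundary to the fibreglass batt/cellular glass interface, ΣR_partial = 0.2450 K/W.
T_interface = T_in − Q·ΣR_partial = 40.8 °C − (90.68)(0.2450) = 18.6 °C

T = 18.6 °C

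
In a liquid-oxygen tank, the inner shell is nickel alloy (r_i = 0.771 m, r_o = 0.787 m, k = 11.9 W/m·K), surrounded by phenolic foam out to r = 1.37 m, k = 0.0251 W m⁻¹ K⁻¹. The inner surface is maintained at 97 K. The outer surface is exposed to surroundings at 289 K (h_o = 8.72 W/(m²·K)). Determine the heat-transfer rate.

Q = 112 W

Treat each layer as a resistance in series:
  R_nickel alloy = (1/0.771 − 1/0.787)/(4πk) = 0.02637/(4π·11.9) = 1.763×10^-4 K/W
  R_phenolic foam = (1/0.787 − 1/1.37)/(4πk) = 0.5407/(4π·0.0251) = 1.714 K/W
  R_conv,out = 1/(4πr²h) = 1/(4π·1.37²·8.72) = 0.004862 K/W
ΣR = 1.763×10^-4 + 1.714 + 0.004862 = 1.719 K/W
Q = ΔT/ΣR = (97 K − 289 K)/1.719 = -112 W
(Negative Q ⇒ heat flows inward; heat gain = 112 W.)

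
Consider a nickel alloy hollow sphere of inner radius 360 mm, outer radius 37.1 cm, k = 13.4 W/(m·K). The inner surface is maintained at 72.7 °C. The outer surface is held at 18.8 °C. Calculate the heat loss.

Q = 110 kW

Q = 4πk·ΔT/(1/r₁ − 1/r₂) = 4π × 13.4 × 53.9 / (1/0.360 − 1/0.371) = 1.10×10^5 W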